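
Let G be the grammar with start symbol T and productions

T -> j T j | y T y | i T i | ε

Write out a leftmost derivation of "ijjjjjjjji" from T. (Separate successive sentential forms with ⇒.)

T ⇒ iTi   [T -> i T i]
iTi ⇒ ijTji   [T -> j T j]
ijTji ⇒ ijjTjji   [T -> j T j]
ijjTjji ⇒ ijjjTjjji   [T -> j T j]
ijjjTjjji ⇒ ijjjjTjjjji   [T -> j T j]
ijjjjTjjjji ⇒ ijjjjjjjji   [T -> ε]

T⇒iTi⇒ijTji⇒ijjTjji⇒ijjjTjjji⇒ijjjjTjjjji⇒ijjjjjjjji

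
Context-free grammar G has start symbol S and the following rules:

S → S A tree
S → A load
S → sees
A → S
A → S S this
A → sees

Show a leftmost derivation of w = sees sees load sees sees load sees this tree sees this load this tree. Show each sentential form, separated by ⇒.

S ⇒ S A tree ⇒ sees A tree ⇒ sees S S this tree ⇒ sees A load S this tree ⇒ sees sees load S this tree ⇒ sees sees load A load this tree ⇒ sees sees load S S this load this tree ⇒ sees sees load S A tree S this load this tree ⇒ sees sees load sees A tree S this load this tree ⇒ sees sees load sees S S this tree S this load this tree ⇒ sees sees load sees A load S this tree S this load this tree ⇒ sees sees load sees sees load S this tree S this load this tree ⇒ sees sees load sees sees load sees this tree S this load this tree ⇒ sees sees load sees sees load sees this tree sees this load this tree

S ⇒ S A tree   [S → S A tree]
S A tree ⇒ sees A tree   [S → sees]
sees A tree ⇒ sees S S this tree   [A → S S this]
sees S S this tree ⇒ sees A load S this tree   [S → A load]
sees A load S this tree ⇒ sees sees load S this tree   [A → sees]
sees sees load S this tree ⇒ sees sees load A load this tree   [S → A load]
sees sees load A load this tree ⇒ sees sees load S S this load this tree   [A → S S this]
sees sees load S S this load this tree ⇒ sees sees load S A tree S this load this tree   [S → S A tree]
sees sees load S A tree S this load this tree ⇒ sees sees load sees A tree S this load this tree   [S → sees]
sees sees load sees A tree S this load this tree ⇒ sees sees load sees S S this tree S this load this tree   [A → S S this]
sees sees load sees S S this tree S this load this tree ⇒ sees sees load sees A load S this tree S this load this tree   [S → A load]
sees sees load sees A load S this tree S this load this tree ⇒ sees sees load sees sees load S this tree S this load this tree   [A → sees]
sees sees load sees sees load S this tree S this load this tree ⇒ sees sees load sees sees load sees this tree S this load this tree   [S → sees]
sees sees load sees sees load sees this tree S this load this tree ⇒ sees sees load sees sees load sees this tree sees this load this tree   [S → sees]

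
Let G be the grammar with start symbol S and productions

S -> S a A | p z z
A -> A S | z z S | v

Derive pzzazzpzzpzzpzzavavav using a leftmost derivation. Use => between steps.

S => SaA => SaAaA => SaAaAaA => SaAaAaAaA => pzzaAaAaAaA => pzzaASaAaAaA => pzzaASSaAaAaA => pzzazzSSSaAaAaA => pzzazzpzzSSaAaAaA => pzzazzpzzpzzSaAaAaA => pzzazzpzzpzzpzzaAaAaA => pzzazzpzzpzzpzzavaAaA => pzzazzpzzpzzpzzavavaA => pzzazzpzzpzzpzzavavav

S => SaA   [S -> S a A]
SaA => SaAaA   [S -> S a A]
SaAaA => SaAaAaA   [S -> S a A]
SaAaAaA => SaAaAaAaA   [S -> S a A]
SaAaAaAaA => pzzaAaAaAaA   [S -> p z z]
pzzaAaAaAaA => pzzaASaAaAaA   [A -> A S]
pzzaASaAaAaA => pzzaASSaAaAaA   [A -> A S]
pzzaASSaAaAaA => pzzazzSSSaAaAaA   [A -> z z S]
pzzazzSSSaAaAaA => pzzazzpzzSSaAaAaA   [S -> p z z]
pzzazzpzzSSaAaAaA => pzzazzpzzpzzSaAaAaA   [S -> p z z]
pzzazzpzzpzzSaAaAaA => pzzazzpzzpzzpzzaAaAaA   [S -> p z z]
pzzazzpzzpzzpzzaAaAaA => pzzazzpzzpzzpzzavaAaA   [A -> v]
pzzazzpzzpzzpzzavaAaA => pzzazzpzzpzzpzzavavaA   [A -> v]
pzzazzpzzpzzpzzavavaA => pzzazzpzzpzzpzzavavav   [A -> v]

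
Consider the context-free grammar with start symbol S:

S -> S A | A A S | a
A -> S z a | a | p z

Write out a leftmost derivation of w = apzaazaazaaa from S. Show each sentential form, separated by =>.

S => AAS   [S -> A A S]
AAS => SzaAS   [A -> S z a]
SzaAS => AASzaAS   [S -> A A S]
AASzaAS => aASzaAS   [A -> a]
aASzaAS => aSzaSzaAS   [A -> S z a]
aSzaSzaAS => aAASzaSzaAS   [S -> A A S]
aAASzaSzaAS => apzASzaSzaAS   [A -> p z]
apzASzaSzaAS => apzaSzaSzaAS   [A -> a]
apzaSzaSzaAS => apzaazaSzaAS   [S -> a]
apzaazaSzaAS => apzaazaazaAS   [S -> a]
apzaazaazaAS => apzaazaazaaS   [A -> a]
apzaazaazaaS => apzaazaazaaa   [S -> a]

S => AAS => SzaAS => AASzaAS => aASzaAS => aSzaSzaAS => aAASzaSzaAS => apzASzaSzaAS => apzaSzaSzaAS => apzaazaSzaAS => apzaazaazaAS => apzaazaazaaS => apzaazaazaaa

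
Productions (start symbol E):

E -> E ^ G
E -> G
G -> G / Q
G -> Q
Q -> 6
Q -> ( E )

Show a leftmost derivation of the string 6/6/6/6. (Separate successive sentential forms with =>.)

E => G => G/Q => G/Q/Q => G/Q/Q/Q => Q/Q/Q/Q => 6/Q/Q/Q => 6/6/Q/Q => 6/6/6/Q => 6/6/6/6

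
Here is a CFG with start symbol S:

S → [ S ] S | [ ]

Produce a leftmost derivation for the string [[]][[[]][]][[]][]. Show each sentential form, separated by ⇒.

S ⇒ [S]S   [S → [ S ] S]
[S]S ⇒ [[]]S   [S → [ ]]
[[]]S ⇒ [[]][S]S   [S → [ S ] S]
[[]][S]S ⇒ [[]][[S]S]S   [S → [ S ] S]
[[]][[S]S]S ⇒ [[]][[[]]S]S   [S → [ ]]
[[]][[[]]S]S ⇒ [[]][[[]][]]S   [S → [ ]]
[[]][[[]][]]S ⇒ [[]][[[]][]][S]S   [S → [ S ] S]
[[]][[[]][]][S]S ⇒ [[]][[[]][]][[]]S   [S → [ ]]
[[]][[[]][]][[]]S ⇒ [[]][[[]][]][[]][]   [S → [ ]]

S ⇒ [S]S ⇒ [[]]S ⇒ [[]][S]S ⇒ [[]][[S]S]S ⇒ [[]][[[]]S]S ⇒ [[]][[[]][]]S ⇒ [[]][[[]][]][S]S ⇒ [[]][[[]][]][[]]S ⇒ [[]][[[]][]][[]][]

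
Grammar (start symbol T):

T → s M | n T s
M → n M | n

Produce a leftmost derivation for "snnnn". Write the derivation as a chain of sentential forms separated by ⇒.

T ⇒ sM ⇒ snM ⇒ snnM ⇒ snnnM ⇒ snnnn

T ⇒ sM   [T → s M]
sM ⇒ snM   [M → n M]
snM ⇒ snnM   [M → n M]
snnM ⇒ snnnM   [M → n M]
snnnM ⇒ snnnn   [M → n]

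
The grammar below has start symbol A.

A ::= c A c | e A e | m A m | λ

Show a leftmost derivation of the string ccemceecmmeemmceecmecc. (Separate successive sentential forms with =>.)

A => cAc => ccAcc => cceAecc => ccemAmecc => ccemcAcmecc => ccemceAecmecc => ccemceeAeecmecc => ccemceecAceecmecc => ccemceecmAmceecmecc => ccemceecmmAmmceecmecc => ccemceecmmeAemmceecmecc => ccemceecmmeemmceecmecc

A => cAc   [A ::= c A c]
cAc => ccAcc   [A ::= c A c]
ccAcc => cceAecc   [A ::= e A e]
cceAecc => ccemAmecc   [A ::= m A m]
ccemAmecc => ccemcAcmecc   [A ::= c A c]
ccemcAcmecc => ccemceAecmecc   [A ::= e A e]
ccemceAecmecc => ccemceeAeecmecc   [A ::= e A e]
ccemceeAeecmecc => ccemceecAceecmecc   [A ::= c A c]
ccemceecAceecmecc => ccemceecmAmceecmecc   [A ::= m A m]
ccemceecmAmceecmecc => ccemceecmmAmmceecmecc   [A ::= m A m]
ccemceecmmAmmceecmecc => ccemceecmmeAemmceecmecc   [A ::= e A e]
ccemceecmmeAemmceecmecc => ccemceecmmeemmceecmecc   [A ::= λ]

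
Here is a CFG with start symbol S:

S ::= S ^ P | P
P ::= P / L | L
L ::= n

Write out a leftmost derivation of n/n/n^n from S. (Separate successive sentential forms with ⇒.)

S ⇒ S^P ⇒ P^P ⇒ P/L^P ⇒ P/L/L^P ⇒ L/L/L^P ⇒ n/L/L^P ⇒ n/n/L^P ⇒ n/n/n^P ⇒ n/n/n^L ⇒ n/n/n^n

S ⇒ S^P   [S ::= S ^ P]
S^P ⇒ P^P   [S ::= P]
P^P ⇒ P/L^P   [P ::= P / L]
P/L^P ⇒ P/L/L^P   [P ::= P / L]
P/L/L^P ⇒ L/L/L^P   [P ::= L]
L/L/L^P ⇒ n/L/L^P   [L ::= n]
n/L/L^P ⇒ n/n/L^P   [L ::= n]
n/n/L^P ⇒ n/n/n^P   [L ::= n]
n/n/n^P ⇒ n/n/n^L   [P ::= L]
n/n/n^L ⇒ n/n/n^n   [L ::= n]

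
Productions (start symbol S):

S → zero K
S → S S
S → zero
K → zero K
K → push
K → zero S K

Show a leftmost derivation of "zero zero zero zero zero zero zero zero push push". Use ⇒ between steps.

S ⇒ zero K ⇒ zero zero S K ⇒ zero zero zero K K ⇒ zero zero zero zero K K ⇒ zero zero zero zero zero S K K ⇒ zero zero zero zero zero S S K K ⇒ zero zero zero zero zero S S S K K ⇒ zero zero zero zero zero zero S S K K ⇒ zero zero zero zero zero zero zero S K K ⇒ zero zero zero zero zero zero zero zero K K ⇒ zero zero zero zero zero zero zero zero push K ⇒ zero zero zero zero zero zero zero zero push push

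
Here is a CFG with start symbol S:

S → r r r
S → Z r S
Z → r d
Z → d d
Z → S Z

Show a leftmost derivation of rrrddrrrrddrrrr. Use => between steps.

S=>ZrS=>SZrS=>ZrSZrS=>SZrSZrS=>rrrZrSZrS=>rrrddrSZrS=>rrrddrrrrZrS=>rrrddrrrrddrS=>rrrddrrrrddrrrr

S => ZrS   [S → Z r S]
ZrS => SZrS   [Z → S Z]
SZrS => ZrSZrS   [S → Z r S]
ZrSZrS => SZrSZrS   [Z → S Z]
SZrSZrS => rrrZrSZrS   [S → r r r]
rrrZrSZrS => rrrddrSZrS   [Z → d d]
rrrddrSZrS => rrrddrrrrZrS   [S → r r r]
rrrddrrrrZrS => rrrddrrrrddrS   [Z → d d]
rrrddrrrrddrS => rrrddrrrrddrrrr   [S → r r r]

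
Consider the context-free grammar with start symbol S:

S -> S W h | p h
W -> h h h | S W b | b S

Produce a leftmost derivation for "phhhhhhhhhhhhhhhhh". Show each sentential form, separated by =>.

S => SWh => SWhWh => SWhWhWh => SWhWhWhWh => phWhWhWhWh => phhhhhWhWhWh => phhhhhhhhhWhWh => phhhhhhhhhhhhhWh => phhhhhhhhhhhhhhhhh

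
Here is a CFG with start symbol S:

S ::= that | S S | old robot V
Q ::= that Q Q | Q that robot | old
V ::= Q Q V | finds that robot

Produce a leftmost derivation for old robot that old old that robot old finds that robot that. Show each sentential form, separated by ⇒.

S ⇒ S S ⇒ old robot V S ⇒ old robot Q Q V S ⇒ old robot Q that robot Q V S ⇒ old robot that Q Q that robot Q V S ⇒ old robot that old Q that robot Q V S ⇒ old robot that old old that robot Q V S ⇒ old robot that old old that robot old V S ⇒ old robot that old old that robot old finds that robot S ⇒ old robot that old old that robot old finds that robot that

S ⇒ S S   [S ::= S S]
S S ⇒ old robot V S   [S ::= old robot V]
old robot V S ⇒ old robot Q Q V S   [V ::= Q Q V]
old robot Q Q V S ⇒ old robot Q that robot Q V S   [Q ::= Q that robot]
old robot Q that robot Q V S ⇒ old robot that Q Q that robot Q V S   [Q ::= that Q Q]
old robot that Q Q that robot Q V S ⇒ old robot that old Q that robot Q V S   [Q ::= old]
old robot that old Q that robot Q V S ⇒ old robot that old old that robot Q V S   [Q ::= old]
old robot that old old that robot Q V S ⇒ old robot that old old that robot old V S   [Q ::= old]
old robot that old old that robot old V S ⇒ old robot that old old that robot old finds that robot S   [V ::= finds that robot]
old robot that old old that robot old finds that robot S ⇒ old robot that old old that robot old finds that robot that   [S ::= that]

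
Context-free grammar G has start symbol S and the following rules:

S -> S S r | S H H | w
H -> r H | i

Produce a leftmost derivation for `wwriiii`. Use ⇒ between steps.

S⇒SHH⇒SHHHH⇒SSrHHHH⇒wSrHHHH⇒wwrHHHH⇒wwriHHH⇒wwriiHH⇒wwriiiH⇒wwriiii

S ⇒ SHH   [S -> S H H]
SHH ⇒ SHHHH   [S -> S H H]
SHHHH ⇒ SSrHHHH   [S -> S S r]
SSrHHHH ⇒ wSrHHHH   [S -> w]
wSrHHHH ⇒ wwrHHHH   [S -> w]
wwrHHHH ⇒ wwriHHH   [H -> i]
wwriHHH ⇒ wwriiHH   [H -> i]
wwriiHH ⇒ wwriiiH   [H -> i]
wwriiiH ⇒ wwriiii   [H -> i]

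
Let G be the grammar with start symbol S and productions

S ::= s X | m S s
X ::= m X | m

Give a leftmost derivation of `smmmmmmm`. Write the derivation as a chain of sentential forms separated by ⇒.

S ⇒ sX ⇒ smX ⇒ smmX ⇒ smmmX ⇒ smmmmX ⇒ smmmmmX ⇒ smmmmmmX ⇒ smmmmmmm

S ⇒ sX   [S ::= s X]
sX ⇒ smX   [X ::= m X]
smX ⇒ smmX   [X ::= m X]
smmX ⇒ smmmX   [X ::= m X]
smmmX ⇒ smmmmX   [X ::= m X]
smmmmX ⇒ smmmmmX   [X ::= m X]
smmmmmX ⇒ smmmmmmX   [X ::= m X]
smmmmmmX ⇒ smmmmmmm   [X ::= m]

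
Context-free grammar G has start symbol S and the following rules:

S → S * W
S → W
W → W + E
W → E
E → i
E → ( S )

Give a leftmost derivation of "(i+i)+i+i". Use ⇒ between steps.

S ⇒ W   [S → W]
W ⇒ W+E   [W → W + E]
W+E ⇒ W+E+E   [W → W + E]
W+E+E ⇒ E+E+E   [W → E]
E+E+E ⇒ (S)+E+E   [E → ( S )]
(S)+E+E ⇒ (W)+E+E   [S → W]
(W)+E+E ⇒ (W+E)+E+E   [W → W + E]
(W+E)+E+E ⇒ (E+E)+E+E   [W → E]
(E+E)+E+E ⇒ (i+E)+E+E   [E → i]
(i+E)+E+E ⇒ (i+i)+E+E   [E → i]
(i+i)+E+E ⇒ (i+i)+i+E   [E → i]
(i+i)+i+E ⇒ (i+i)+i+i   [E → i]

S ⇒ W ⇒ W+E ⇒ W+E+E ⇒ E+E+E ⇒ (S)+E+E ⇒ (W)+E+E ⇒ (W+E)+E+E ⇒ (E+E)+E+E ⇒ (i+E)+E+E ⇒ (i+i)+E+E ⇒ (i+i)+i+E ⇒ (i+i)+i+i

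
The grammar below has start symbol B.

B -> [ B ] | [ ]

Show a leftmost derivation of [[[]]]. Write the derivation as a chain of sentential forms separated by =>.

B => [B] => [[B]] => [[[]]]

B => [B]   [B -> [ B ]]
[B] => [[B]]   [B -> [ B ]]
[[B]] => [[[]]]   [B -> [ ]]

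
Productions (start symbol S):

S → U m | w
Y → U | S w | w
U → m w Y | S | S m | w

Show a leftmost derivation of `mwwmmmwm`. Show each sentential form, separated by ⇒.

S ⇒ Um ⇒ mwYm ⇒ mwSwm ⇒ mwUmwm ⇒ mwSmmwm ⇒ mwUmmmwm ⇒ mwwmmmwm

S ⇒ Um   [S → U m]
Um ⇒ mwYm   [U → m w Y]
mwYm ⇒ mwSwm   [Y → S w]
mwSwm ⇒ mwUmwm   [S → U m]
mwUmwm ⇒ mwSmmwm   [U → S m]
mwSmmwm ⇒ mwUmmmwm   [S → U m]
mwUmmmwm ⇒ mwwmmmwm   [U → w]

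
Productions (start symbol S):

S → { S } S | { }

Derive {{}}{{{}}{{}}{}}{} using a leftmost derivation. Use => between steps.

S=>{S}S=>{{}}S=>{{}}{S}S=>{{}}{{S}S}S=>{{}}{{{}}S}S=>{{}}{{{}}{S}S}S=>{{}}{{{}}{{}}S}S=>{{}}{{{}}{{}}{}}S=>{{}}{{{}}{{}}{}}{}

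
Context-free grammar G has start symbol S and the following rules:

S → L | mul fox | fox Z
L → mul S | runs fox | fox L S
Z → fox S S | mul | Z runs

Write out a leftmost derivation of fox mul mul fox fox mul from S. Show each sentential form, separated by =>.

S => L => fox L S => fox mul S S => fox mul mul fox S => fox mul mul fox fox Z => fox mul mul fox fox mul

S => L   [S → L]
L => fox L S   [L → fox L S]
fox L S => fox mul S S   [L → mul S]
fox mul S S => fox mul mul fox S   [S → mul fox]
fox mul mul fox S => fox mul mul fox fox Z   [S → fox Z]
fox mul mul fox fox Z => fox mul mul fox fox mul   [Z → mul]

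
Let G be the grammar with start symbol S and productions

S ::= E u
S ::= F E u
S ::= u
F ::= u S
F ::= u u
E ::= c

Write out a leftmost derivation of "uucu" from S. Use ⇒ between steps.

S ⇒ FEu   [S ::= F E u]
FEu ⇒ uSEu   [F ::= u S]
uSEu ⇒ uuEu   [S ::= u]
uuEu ⇒ uucu   [E ::= c]

S⇒FEu⇒uSEu⇒uuEu⇒uucu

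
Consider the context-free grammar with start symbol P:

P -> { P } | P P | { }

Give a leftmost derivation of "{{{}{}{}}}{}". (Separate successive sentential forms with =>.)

P => PP => {P}P => {{P}}P => {{PP}}P => {{PPP}}P => {{{}PP}}P => {{{}{}P}}P => {{{}{}{}}}P => {{{}{}{}}}{}

P => PP   [P -> P P]
PP => {P}P   [P -> { P }]
{P}P => {{P}}P   [P -> { P }]
{{P}}P => {{PP}}P   [P -> P P]
{{PP}}P => {{PPP}}P   [P -> P P]
{{PPP}}P => {{{}PP}}P   [P -> { }]
{{{}PP}}P => {{{}{}P}}P   [P -> { }]
{{{}{}P}}P => {{{}{}{}}}P   [P -> { }]
{{{}{}{}}}P => {{{}{}{}}}{}   [P -> { }]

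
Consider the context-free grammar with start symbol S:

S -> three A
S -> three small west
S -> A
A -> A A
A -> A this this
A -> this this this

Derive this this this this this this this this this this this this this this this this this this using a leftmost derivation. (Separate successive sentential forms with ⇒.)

S ⇒ A   [S -> A]
A ⇒ A A   [A -> A A]
A A ⇒ A A A   [A -> A A]
A A A ⇒ A A A A   [A -> A A]
A A A A ⇒ A A A A A   [A -> A A]
A A A A A ⇒ A A A A A A   [A -> A A]
A A A A A A ⇒ this this this A A A A A   [A -> this this this]
this this this A A A A A ⇒ this this this this this this A A A A   [A -> this this this]
this this this this this this A A A A ⇒ this this this this this this this this this A A A   [A -> this this this]
this this this this this this this this this A A A ⇒ this this this this this this this this this this this this A A   [A -> this this this]
this this this this this this this this this this this this A A ⇒ this this this this this this this this this this this this this this this A   [A -> this this this]
this this this this this this this this this this this this this this this A ⇒ this this this this this this this this this this this this this this this this this this   [A -> this this this]

S ⇒ A ⇒ A A ⇒ A A A ⇒ A A A A ⇒ A A A A A ⇒ A A A A A A ⇒ this this this A A A A A ⇒ this this this this this this A A A A ⇒ this this this this this this this this this A A A ⇒ this this this this this this this this this this this this A A ⇒ this this this this this this this this this this this this this this this A ⇒ this this this this this this this this this this this this this this this this this this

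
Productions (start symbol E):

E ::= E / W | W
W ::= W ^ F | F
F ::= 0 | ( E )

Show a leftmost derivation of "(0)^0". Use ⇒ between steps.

E⇒W⇒W^F⇒F^F⇒(E)^F⇒(W)^F⇒(F)^F⇒(0)^F⇒(0)^0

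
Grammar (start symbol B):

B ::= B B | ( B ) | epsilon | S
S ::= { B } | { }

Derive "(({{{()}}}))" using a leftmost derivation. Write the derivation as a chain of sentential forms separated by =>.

B => (B) => ((B)) => ((S)) => (({B})) => (({S})) => (({{B}})) => (({{S}})) => (({{{B}}})) => (({{{(B)}}})) => (({{{()}}}))

B => (B)   [B ::= ( B )]
(B) => ((B))   [B ::= ( B )]
((B)) => ((S))   [B ::= S]
((S)) => (({B}))   [S ::= { B }]
(({B})) => (({S}))   [B ::= S]
(({S})) => (({{B}}))   [S ::= { B }]
(({{B}})) => (({{S}}))   [B ::= S]
(({{S}})) => (({{{B}}}))   [S ::= { B }]
(({{{B}}})) => (({{{(B)}}}))   [B ::= ( B )]
(({{{(B)}}})) => (({{{()}}}))   [B ::= epsilon]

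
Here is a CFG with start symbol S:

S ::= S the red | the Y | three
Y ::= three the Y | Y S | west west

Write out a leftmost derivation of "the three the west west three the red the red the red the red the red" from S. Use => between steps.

S => S the red => S the red the red => S the red the red the red => S the red the red the red the red => S the red the red the red the red the red => the Y the red the red the red the red the red => the Y S the red the red the red the red the red => the three the Y S the red the red the red the red the red => the three the west west S the red the red the red the red the red => the three the west west three the red the red the red the red the red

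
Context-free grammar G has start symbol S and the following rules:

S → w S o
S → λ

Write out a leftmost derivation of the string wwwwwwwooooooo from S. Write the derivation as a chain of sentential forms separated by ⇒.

S ⇒ wSo ⇒ wwSoo ⇒ wwwSooo ⇒ wwwwSoooo ⇒ wwwwwSooooo ⇒ wwwwwwSoooooo ⇒ wwwwwwwSooooooo ⇒ wwwwwwwooooooo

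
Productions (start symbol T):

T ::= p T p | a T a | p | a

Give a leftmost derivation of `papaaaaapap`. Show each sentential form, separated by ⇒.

T ⇒ pTp ⇒ paTap ⇒ papTpap ⇒ papaTapap ⇒ papaaTaapap ⇒ papaaaaapap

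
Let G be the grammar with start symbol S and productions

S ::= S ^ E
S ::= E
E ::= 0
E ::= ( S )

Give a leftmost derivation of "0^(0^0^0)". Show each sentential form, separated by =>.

S => S^E => E^E => 0^E => 0^(S) => 0^(S^E) => 0^(S^E^E) => 0^(E^E^E) => 0^(0^E^E) => 0^(0^0^E) => 0^(0^0^0)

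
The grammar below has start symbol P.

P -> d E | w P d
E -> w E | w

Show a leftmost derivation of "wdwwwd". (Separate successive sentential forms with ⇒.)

P⇒wPd⇒wdEd⇒wdwEd⇒wdwwEd⇒wdwwwd

P ⇒ wPd   [P -> w P d]
wPd ⇒ wdEd   [P -> d E]
wdEd ⇒ wdwEd   [E -> w E]
wdwEd ⇒ wdwwEd   [E -> w E]
wdwwEd ⇒ wdwwwd   [E -> w]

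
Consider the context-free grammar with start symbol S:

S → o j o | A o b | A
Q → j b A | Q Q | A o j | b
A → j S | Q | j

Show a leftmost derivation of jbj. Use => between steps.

S => A => Q => jbA => jbj

S => A   [S → A]
A => Q   [A → Q]
Q => jbA   [Q → j b A]
jbA => jbj   [A → j]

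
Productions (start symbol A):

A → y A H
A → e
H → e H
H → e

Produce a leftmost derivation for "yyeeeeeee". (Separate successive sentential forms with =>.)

A => yAH => yyAHH => yyeHH => yyeeHH => yyeeeHH => yyeeeeHH => yyeeeeeHH => yyeeeeeeH => yyeeeeeee

A => yAH   [A → y A H]
yAH => yyAHH   [A → y A H]
yyAHH => yyeHH   [A → e]
yyeHH => yyeeHH   [H → e H]
yyeeHH => yyeeeHH   [H → e H]
yyeeeHH => yyeeeeHH   [H → e H]
yyeeeeHH => yyeeeeeHH   [H → e H]
yyeeeeeHH => yyeeeeeeH   [H → e]
yyeeeeeeH => yyeeeeeee   [H → e]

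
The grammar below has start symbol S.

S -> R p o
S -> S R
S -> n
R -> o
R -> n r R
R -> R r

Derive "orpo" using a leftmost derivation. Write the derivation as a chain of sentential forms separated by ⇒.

S ⇒ Rpo ⇒ Rrpo ⇒ orpo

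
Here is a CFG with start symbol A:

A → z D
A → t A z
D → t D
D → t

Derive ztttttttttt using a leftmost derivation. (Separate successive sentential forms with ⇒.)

A⇒zD⇒ztD⇒zttD⇒ztttD⇒zttttD⇒ztttttD⇒zttttttD⇒ztttttttD⇒zttttttttD⇒ztttttttttD⇒ztttttttttt

A ⇒ zD   [A → z D]
zD ⇒ ztD   [D → t D]
ztD ⇒ zttD   [D → t D]
zttD ⇒ ztttD   [D → t D]
ztttD ⇒ zttttD   [D → t D]
zttttD ⇒ ztttttD   [D → t D]
ztttttD ⇒ zttttttD   [D → t D]
zttttttD ⇒ ztttttttD   [D → t D]
ztttttttD ⇒ zttttttttD   [D → t D]
zttttttttD ⇒ ztttttttttD   [D → t D]
ztttttttttD ⇒ ztttttttttt   [D → t]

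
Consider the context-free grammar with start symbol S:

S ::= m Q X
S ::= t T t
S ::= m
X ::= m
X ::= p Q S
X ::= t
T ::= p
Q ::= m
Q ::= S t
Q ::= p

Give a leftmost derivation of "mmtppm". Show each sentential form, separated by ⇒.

S ⇒ mQX   [S ::= m Q X]
mQX ⇒ mStX   [Q ::= S t]
mStX ⇒ mmtX   [S ::= m]
mmtX ⇒ mmtpQS   [X ::= p Q S]
mmtpQS ⇒ mmtppS   [Q ::= p]
mmtppS ⇒ mmtppm   [S ::= m]

S⇒mQX⇒mStX⇒mmtX⇒mmtpQS⇒mmtppS⇒mmtppm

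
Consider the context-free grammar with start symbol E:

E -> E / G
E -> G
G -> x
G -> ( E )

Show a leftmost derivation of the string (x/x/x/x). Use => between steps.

E=>G=>(E)=>(E/G)=>(E/G/G)=>(E/G/G/G)=>(G/G/G/G)=>(x/G/G/G)=>(x/x/G/G)=>(x/x/x/G)=>(x/x/x/x)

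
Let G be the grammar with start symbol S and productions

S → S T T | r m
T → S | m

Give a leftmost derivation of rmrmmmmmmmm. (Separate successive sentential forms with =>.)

S => STT   [S → S T T]
STT => STTTT   [S → S T T]
STTTT => STTTTTT   [S → S T T]
STTTTTT => STTTTTTTT   [S → S T T]
STTTTTTTT => rmTTTTTTTT   [S → r m]
rmTTTTTTTT => rmSTTTTTTT   [T → S]
rmSTTTTTTT => rmrmTTTTTTT   [S → r m]
rmrmTTTTTTT => rmrmmTTTTTT   [T → m]
rmrmmTTTTTT => rmrmmmTTTTT   [T → m]
rmrmmmTTTTT => rmrmmmmTTTT   [T → m]
rmrmmmmTTTT => rmrmmmmmTTT   [T → m]
rmrmmmmmTTT => rmrmmmmmmTT   [T → m]
rmrmmmmmmTT => rmrmmmmmmmT   [T → m]
rmrmmmmmmmT => rmrmmmmmmmm   [T → m]

S=>STT=>STTTT=>STTTTTT=>STTTTTTTT=>rmTTTTTTTT=>rmSTTTTTTT=>rmrmTTTTTTT=>rmrmmTTTTTT=>rmrmmmTTTTT=>rmrmmmmTTTT=>rmrmmmmmTTT=>rmrmmmmmmTT=>rmrmmmmmmmT=>rmrmmmmmmmm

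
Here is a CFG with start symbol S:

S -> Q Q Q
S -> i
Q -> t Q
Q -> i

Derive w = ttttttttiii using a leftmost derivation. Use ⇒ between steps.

S ⇒ QQQ ⇒ tQQQ ⇒ ttQQQ ⇒ tttQQQ ⇒ ttttQQQ ⇒ tttttQQQ ⇒ ttttttQQQ ⇒ tttttttQQQ ⇒ ttttttttQQQ ⇒ ttttttttiQQ ⇒ ttttttttiiQ ⇒ ttttttttiii

S ⇒ QQQ   [S -> Q Q Q]
QQQ ⇒ tQQQ   [Q -> t Q]
tQQQ ⇒ ttQQQ   [Q -> t Q]
ttQQQ ⇒ tttQQQ   [Q -> t Q]
tttQQQ ⇒ ttttQQQ   [Q -> t Q]
ttttQQQ ⇒ tttttQQQ   [Q -> t Q]
tttttQQQ ⇒ ttttttQQQ   [Q -> t Q]
ttttttQQQ ⇒ tttttttQQQ   [Q -> t Q]
tttttttQQQ ⇒ ttttttttQQQ   [Q -> t Q]
ttttttttQQQ ⇒ ttttttttiQQ   [Q -> i]
ttttttttiQQ ⇒ ttttttttiiQ   [Q -> i]
ttttttttiiQ ⇒ ttttttttiii   [Q -> i]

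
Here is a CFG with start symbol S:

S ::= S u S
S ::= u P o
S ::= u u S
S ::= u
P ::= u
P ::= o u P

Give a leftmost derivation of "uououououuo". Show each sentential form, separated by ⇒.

S ⇒ uPo ⇒ uouPo ⇒ uououPo ⇒ uouououPo ⇒ uououououPo ⇒ uououououuo

S ⇒ uPo   [S ::= u P o]
uPo ⇒ uouPo   [P ::= o u P]
uouPo ⇒ uououPo   [P ::= o u P]
uououPo ⇒ uouououPo   [P ::= o u P]
uouououPo ⇒ uououououPo   [P ::= o u P]
uououououPo ⇒ uououououuo   [P ::= u]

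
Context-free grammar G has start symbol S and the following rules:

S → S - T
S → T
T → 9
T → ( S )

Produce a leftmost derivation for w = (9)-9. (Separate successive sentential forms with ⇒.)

S ⇒ S-T   [S → S - T]
S-T ⇒ T-T   [S → T]
T-T ⇒ (S)-T   [T → ( S )]
(S)-T ⇒ (T)-T   [S → T]
(T)-T ⇒ (9)-T   [T → 9]
(9)-T ⇒ (9)-9   [T → 9]

S⇒S-T⇒T-T⇒(S)-T⇒(T)-T⇒(9)-T⇒(9)-9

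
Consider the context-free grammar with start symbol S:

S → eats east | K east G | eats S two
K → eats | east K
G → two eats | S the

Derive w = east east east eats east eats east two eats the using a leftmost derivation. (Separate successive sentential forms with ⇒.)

S ⇒ K east G ⇒ east K east G ⇒ east east K east G ⇒ east east east K east G ⇒ east east east eats east G ⇒ east east east eats east S the ⇒ east east east eats east K east G the ⇒ east east east eats east eats east G the ⇒ east east east eats east eats east two eats the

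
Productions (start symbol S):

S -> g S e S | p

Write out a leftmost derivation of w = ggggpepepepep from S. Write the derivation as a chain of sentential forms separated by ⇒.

S ⇒ gSeS ⇒ ggSeSeS ⇒ gggSeSeSeS ⇒ ggggSeSeSeSeS ⇒ ggggpeSeSeSeS ⇒ ggggpepeSeSeS ⇒ ggggpepepeSeS ⇒ ggggpepepepeS ⇒ ggggpepepepep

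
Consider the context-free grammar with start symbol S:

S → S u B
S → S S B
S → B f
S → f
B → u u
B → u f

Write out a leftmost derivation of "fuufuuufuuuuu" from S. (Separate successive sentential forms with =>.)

S => SuB   [S → S u B]
SuB => SSBuB   [S → S S B]
SSBuB => SuBSBuB   [S → S u B]
SuBSBuB => SuBuBSBuB   [S → S u B]
SuBuBSBuB => fuBuBSBuB   [S → f]
fuBuBSBuB => fuufuBSBuB   [B → u f]
fuufuBSBuB => fuufuuuSBuB   [B → u u]
fuufuuuSBuB => fuufuuufBuB   [S → f]
fuufuuufBuB => fuufuuufuuuB   [B → u u]
fuufuuufuuuB => fuufuuufuuuuu   [B → u u]

S=>SuB=>SSBuB=>SuBSBuB=>SuBuBSBuB=>fuBuBSBuB=>fuufuBSBuB=>fuufuuuSBuB=>fuufuuufBuB=>fuufuuufuuuB=>fuufuuufuuuuu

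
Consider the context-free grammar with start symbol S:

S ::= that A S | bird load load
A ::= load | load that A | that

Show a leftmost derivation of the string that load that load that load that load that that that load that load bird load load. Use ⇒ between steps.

S ⇒ that A S ⇒ that load that A S ⇒ that load that load that A S ⇒ that load that load that load that A S ⇒ that load that load that load that load that A S ⇒ that load that load that load that load that that S ⇒ that load that load that load that load that that that A S ⇒ that load that load that load that load that that that load that A S ⇒ that load that load that load that load that that that load that load S ⇒ that load that load that load that load that that that load that load bird load load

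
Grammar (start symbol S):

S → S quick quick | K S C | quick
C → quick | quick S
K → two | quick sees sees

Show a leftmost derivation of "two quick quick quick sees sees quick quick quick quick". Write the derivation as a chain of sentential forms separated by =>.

S => K S C => two S C => two quick C => two quick quick S => two quick quick S quick quick => two quick quick K S C quick quick => two quick quick quick sees sees S C quick quick => two quick quick quick sees sees quick C quick quick => two quick quick quick sees sees quick quick quick quick

S => K S C   [S → K S C]
K S C => two S C   [K → two]
two S C => two quick C   [S → quick]
two quick C => two quick quick S   [C → quick S]
two quick quick S => two quick quick S quick quick   [S → S quick quick]
two quick quick S quick quick => two quick quick K S C quick quick   [S → K S C]
two quick quick K S C quick quick => two quick quick quick sees sees S C quick quick   [K → quick sees sees]
two quick quick quick sees sees S C quick quick => two quick quick quick sees sees quick C quick quick   [S → quick]
two quick quick quick sees sees quick C quick quick => two quick quick quick sees sees quick quick quick quick   [C → quick]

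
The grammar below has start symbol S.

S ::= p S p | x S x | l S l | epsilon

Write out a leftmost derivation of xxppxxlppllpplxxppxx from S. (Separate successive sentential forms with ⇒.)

S ⇒ xSx   [S ::= x S x]
xSx ⇒ xxSxx   [S ::= x S x]
xxSxx ⇒ xxpSpxx   [S ::= p S p]
xxpSpxx ⇒ xxppSppxx   [S ::= p S p]
xxppSppxx ⇒ xxppxSxppxx   [S ::= x S x]
xxppxSxppxx ⇒ xxppxxSxxppxx   [S ::= x S x]
xxppxxSxxppxx ⇒ xxppxxlSlxxppxx   [S ::= l S l]
xxppxxlSlxxppxx ⇒ xxppxxlpSplxxppxx   [S ::= p S p]
xxppxxlpSplxxppxx ⇒ xxppxxlppSpplxxppxx   [S ::= p S p]
xxppxxlppSpplxxppxx ⇒ xxppxxlpplSlpplxxppxx   [S ::= l S l]
xxppxxlpplSlpplxxppxx ⇒ xxppxxlppllpplxxppxx   [S ::= epsilon]

S ⇒ xSx ⇒ xxSxx ⇒ xxpSpxx ⇒ xxppSppxx ⇒ xxppxSxppxx ⇒ xxppxxSxxppxx ⇒ xxppxxlSlxxppxx ⇒ xxppxxlpSplxxppxx ⇒ xxppxxlppSpplxxppxx ⇒ xxppxxlpplSlpplxxppxx ⇒ xxppxxlppllpplxxppxx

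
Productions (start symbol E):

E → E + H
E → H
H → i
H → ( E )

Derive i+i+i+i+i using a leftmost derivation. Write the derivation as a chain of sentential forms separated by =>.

E=>E+H=>E+H+H=>E+H+H+H=>E+H+H+H+H=>H+H+H+H+H=>i+H+H+H+H=>i+i+H+H+H=>i+i+i+H+H=>i+i+i+i+H=>i+i+i+i+i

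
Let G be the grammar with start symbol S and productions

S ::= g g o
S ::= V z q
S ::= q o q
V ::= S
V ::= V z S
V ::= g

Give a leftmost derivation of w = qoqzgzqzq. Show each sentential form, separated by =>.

S=>Vzq=>VzSzq=>SzSzq=>qoqzSzq=>qoqzVzqzq=>qoqzgzqzq

S => Vzq   [S ::= V z q]
Vzq => VzSzq   [V ::= V z S]
VzSzq => SzSzq   [V ::= S]
SzSzq => qoqzSzq   [S ::= q o q]
qoqzSzq => qoqzVzqzq   [S ::= V z q]
qoqzVzqzq => qoqzgzqzq   [V ::= g]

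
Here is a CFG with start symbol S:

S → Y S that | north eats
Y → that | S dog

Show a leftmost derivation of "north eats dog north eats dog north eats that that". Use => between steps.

S => Y S that   [S → Y S that]
Y S that => S dog S that   [Y → S dog]
S dog S that => north eats dog S that   [S → north eats]
north eats dog S that => north eats dog Y S that that   [S → Y S that]
north eats dog Y S that that => north eats dog S dog S that that   [Y → S dog]
north eats dog S dog S that that => north eats dog north eats dog S that that   [S → north eats]
north eats dog north eats dog S that that => north eats dog north eats dog north eats that that   [S → north eats]

S => Y S that => S dog S that => north eats dog S that => north eats dog Y S that that => north eats dog S dog S that that => north eats dog north eats dog S that that => north eats dog north eats dog north eats that that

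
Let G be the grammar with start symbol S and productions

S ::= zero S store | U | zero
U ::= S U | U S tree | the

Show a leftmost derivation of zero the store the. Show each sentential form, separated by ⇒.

S ⇒ U   [S ::= U]
U ⇒ S U   [U ::= S U]
S U ⇒ zero S store U   [S ::= zero S store]
zero S store U ⇒ zero U store U   [S ::= U]
zero U store U ⇒ zero the store U   [U ::= the]
zero the store U ⇒ zero the store the   [U ::= the]

S ⇒ U ⇒ S U ⇒ zero S store U ⇒ zero U store U ⇒ zero the store U ⇒ zero the store the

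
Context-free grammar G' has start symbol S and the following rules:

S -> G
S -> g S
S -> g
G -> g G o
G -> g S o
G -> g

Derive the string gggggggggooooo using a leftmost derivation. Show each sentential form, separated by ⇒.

S⇒G⇒gGo⇒ggSoo⇒ggGoo⇒gggGooo⇒ggggGoooo⇒gggggSooooo⇒ggggggSooooo⇒gggggggSooooo⇒ggggggggSooooo⇒ggggggggGooooo⇒gggggggggooooo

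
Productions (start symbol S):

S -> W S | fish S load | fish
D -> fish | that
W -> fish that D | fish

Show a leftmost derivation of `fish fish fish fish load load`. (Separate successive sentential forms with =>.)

S => W S => fish S => fish fish S load => fish fish fish S load load => fish fish fish fish load load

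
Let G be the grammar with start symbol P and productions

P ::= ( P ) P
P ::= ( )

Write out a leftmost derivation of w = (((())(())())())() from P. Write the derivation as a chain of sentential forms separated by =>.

P => (P)P => ((P)P)P => (((P)P)P)P => (((())P)P)P => (((())(P)P)P)P => (((())(())P)P)P => (((())(())())P)P => (((())(())())())P => (((())(())())())()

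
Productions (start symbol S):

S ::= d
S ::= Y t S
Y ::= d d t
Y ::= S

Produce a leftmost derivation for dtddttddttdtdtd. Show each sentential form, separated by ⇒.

S⇒YtS⇒StS⇒YtStS⇒StStS⇒dtStS⇒dtYtStS⇒dtddttStS⇒dtddttYtStS⇒dtddttStStS⇒dtddttYtStStS⇒dtddttddttStStS⇒dtddttddttdtStS⇒dtddttddttdtdtS⇒dtddttddttdtdtd

S ⇒ YtS   [S ::= Y t S]
YtS ⇒ StS   [Y ::= S]
StS ⇒ YtStS   [S ::= Y t S]
YtStS ⇒ StStS   [Y ::= S]
StStS ⇒ dtStS   [S ::= d]
dtStS ⇒ dtYtStS   [S ::= Y t S]
dtYtStS ⇒ dtddttStS   [Y ::= d d t]
dtddttStS ⇒ dtddttYtStS   [S ::= Y t S]
dtddttYtStS ⇒ dtddttStStS   [Y ::= S]
dtddttStStS ⇒ dtddttYtStStS   [S ::= Y t S]
dtddttYtStStS ⇒ dtddttddttStStS   [Y ::= d d t]
dtddttddttStStS ⇒ dtddttddttdtStS   [S ::= d]
dtddttddttdtStS ⇒ dtddttddttdtdtS   [S ::= d]
dtddttddttdtdtS ⇒ dtddttddttdtdtd   [S ::= d]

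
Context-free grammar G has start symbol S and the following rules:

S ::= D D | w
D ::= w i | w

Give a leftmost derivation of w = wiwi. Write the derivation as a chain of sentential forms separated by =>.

S => DD => wiD => wiwi

S => DD   [S ::= D D]
DD => wiD   [D ::= w i]
wiD => wiwi   [D ::= w i]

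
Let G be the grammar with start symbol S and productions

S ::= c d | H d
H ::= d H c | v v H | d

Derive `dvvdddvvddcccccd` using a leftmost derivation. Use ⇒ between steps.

S ⇒ Hd ⇒ dHcd ⇒ dvvHcd ⇒ dvvdHccd ⇒ dvvddHcccd ⇒ dvvdddHccccd ⇒ dvvdddvvHccccd ⇒ dvvdddvvdHcccccd ⇒ dvvdddvvddcccccd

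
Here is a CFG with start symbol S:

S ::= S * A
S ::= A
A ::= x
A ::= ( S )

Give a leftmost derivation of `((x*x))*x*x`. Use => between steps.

S => S*A   [S ::= S * A]
S*A => S*A*A   [S ::= S * A]
S*A*A => A*A*A   [S ::= A]
A*A*A => (S)*A*A   [A ::= ( S )]
(S)*A*A => (A)*A*A   [S ::= A]
(A)*A*A => ((S))*A*A   [A ::= ( S )]
((S))*A*A => ((S*A))*A*A   [S ::= S * A]
((S*A))*A*A => ((A*A))*A*A   [S ::= A]
((A*A))*A*A => ((x*A))*A*A   [A ::= x]
((x*A))*A*A => ((x*x))*A*A   [A ::= x]
((x*x))*A*A => ((x*x))*x*A   [A ::= x]
((x*x))*x*A => ((x*x))*x*x   [A ::= x]

S => S*A => S*A*A => A*A*A => (S)*A*A => (A)*A*A => ((S))*A*A => ((S*A))*A*A => ((A*A))*A*A => ((x*A))*A*A => ((x*x))*A*A => ((x*x))*x*A => ((x*x))*x*x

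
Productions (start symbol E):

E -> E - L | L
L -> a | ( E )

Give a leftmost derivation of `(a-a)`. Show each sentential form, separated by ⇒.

E ⇒ L   [E -> L]
L ⇒ (E)   [L -> ( E )]
(E) ⇒ (E-L)   [E -> E - L]
(E-L) ⇒ (L-L)   [E -> L]
(L-L) ⇒ (a-L)   [L -> a]
(a-L) ⇒ (a-a)   [L -> a]

E ⇒ L ⇒ (E) ⇒ (E-L) ⇒ (L-L) ⇒ (a-L) ⇒ (a-a)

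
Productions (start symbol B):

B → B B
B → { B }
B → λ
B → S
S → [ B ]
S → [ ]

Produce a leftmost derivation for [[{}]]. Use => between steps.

B => BB => SB => [B]B => [S]B => [[B]]B => [[{B}]]B => [[{}]]B => [[{}]]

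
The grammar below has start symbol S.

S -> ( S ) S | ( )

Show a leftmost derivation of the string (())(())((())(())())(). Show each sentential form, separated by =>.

S=>(S)S=>(())S=>(())(S)S=>(())(())S=>(())(())(S)S=>(())(())((S)S)S=>(())(())((())S)S=>(())(())((())(S)S)S=>(())(())((())(())S)S=>(())(())((())(())())S=>(())(())((())(())())()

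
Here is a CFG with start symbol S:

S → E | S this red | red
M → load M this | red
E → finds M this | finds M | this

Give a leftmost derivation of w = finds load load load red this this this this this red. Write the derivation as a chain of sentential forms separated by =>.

S => S this red => E this red => finds M this this red => finds load M this this this red => finds load load M this this this this red => finds load load load M this this this this this red => finds load load load red this this this this this red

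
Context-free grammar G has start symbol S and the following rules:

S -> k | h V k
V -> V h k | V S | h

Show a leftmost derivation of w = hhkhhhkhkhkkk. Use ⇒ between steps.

S⇒hVk⇒hVSk⇒hVSSk⇒hhSSk⇒hhkSk⇒hhkhVkk⇒hhkhVhkkk⇒hhkhVhkhkkk⇒hhkhVhkhkhkkk⇒hhkhhhkhkhkkk

S ⇒ hVk   [S -> h V k]
hVk ⇒ hVSk   [V -> V S]
hVSk ⇒ hVSSk   [V -> V S]
hVSSk ⇒ hhSSk   [V -> h]
hhSSk ⇒ hhkSk   [S -> k]
hhkSk ⇒ hhkhVkk   [S -> h V k]
hhkhVkk ⇒ hhkhVhkkk   [V -> V h k]
hhkhVhkkk ⇒ hhkhVhkhkkk   [V -> V h k]
hhkhVhkhkkk ⇒ hhkhVhkhkhkkk   [V -> V h k]
hhkhVhkhkhkkk ⇒ hhkhhhkhkhkkk   [V -> h]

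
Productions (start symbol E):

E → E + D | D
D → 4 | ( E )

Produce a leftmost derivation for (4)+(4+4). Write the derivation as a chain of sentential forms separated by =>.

E => E+D   [E → E + D]
E+D => D+D   [E → D]
D+D => (E)+D   [D → ( E )]
(E)+D => (D)+D   [E → D]
(D)+D => (4)+D   [D → 4]
(4)+D => (4)+(E)   [D → ( E )]
(4)+(E) => (4)+(E+D)   [E → E + D]
(4)+(E+D) => (4)+(D+D)   [E → D]
(4)+(D+D) => (4)+(4+D)   [D → 4]
(4)+(4+D) => (4)+(4+4)   [D → 4]

E => E+D => D+D => (E)+D => (D)+D => (4)+D => (4)+(E) => (4)+(E+D) => (4)+(D+D) => (4)+(4+D) => (4)+(4+4)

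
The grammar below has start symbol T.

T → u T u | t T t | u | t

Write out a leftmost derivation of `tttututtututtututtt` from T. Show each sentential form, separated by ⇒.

T ⇒ tTt   [T → t T t]
tTt ⇒ ttTtt   [T → t T t]
ttTtt ⇒ tttTttt   [T → t T t]
tttTttt ⇒ tttuTuttt   [T → u T u]
tttuTuttt ⇒ tttutTtuttt   [T → t T t]
tttutTtuttt ⇒ tttutuTututtt   [T → u T u]
tttutuTututtt ⇒ tttututTtututtt   [T → t T t]
tttututTtututtt ⇒ tttututtTttututtt   [T → t T t]
tttututtTttututtt ⇒ tttututtuTuttututtt   [T → u T u]
tttututtuTuttututtt ⇒ tttututtututtututtt   [T → t]

T ⇒ tTt ⇒ ttTtt ⇒ tttTttt ⇒ tttuTuttt ⇒ tttutTtuttt ⇒ tttutuTututtt ⇒ tttututTtututtt ⇒ tttututtTttututtt ⇒ tttututtuTuttututtt ⇒ tttututtututtututtt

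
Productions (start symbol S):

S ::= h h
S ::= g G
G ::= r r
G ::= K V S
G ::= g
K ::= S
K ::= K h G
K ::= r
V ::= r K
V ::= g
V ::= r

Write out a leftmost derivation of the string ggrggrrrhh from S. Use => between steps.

S => gG => gKVS => gSVS => ggGVS => ggKVSVS => ggrVSVS => ggrgSVS => ggrggGVS => ggrggrrVS => ggrggrrrS => ggrggrrrhh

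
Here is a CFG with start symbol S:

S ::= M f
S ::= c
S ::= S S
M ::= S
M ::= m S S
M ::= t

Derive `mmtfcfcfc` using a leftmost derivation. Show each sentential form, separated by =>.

S=>SS=>MfS=>mSSfS=>mMfSfS=>mmSSfSfS=>mmMfSfSfS=>mmtfSfSfS=>mmtfcfSfS=>mmtfcfcfS=>mmtfcfcfc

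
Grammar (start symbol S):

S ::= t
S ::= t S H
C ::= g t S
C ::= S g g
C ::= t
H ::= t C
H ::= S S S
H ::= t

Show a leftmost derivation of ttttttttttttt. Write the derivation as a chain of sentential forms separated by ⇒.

S⇒tSH⇒ttSHH⇒tttSHHH⇒ttttHHH⇒ttttSSSHH⇒tttttSHSSHH⇒ttttttSHHSSHH⇒tttttttHHSSHH⇒ttttttttHSSHH⇒tttttttttSSHH⇒ttttttttttSHH⇒tttttttttttHH⇒ttttttttttttH⇒ttttttttttttt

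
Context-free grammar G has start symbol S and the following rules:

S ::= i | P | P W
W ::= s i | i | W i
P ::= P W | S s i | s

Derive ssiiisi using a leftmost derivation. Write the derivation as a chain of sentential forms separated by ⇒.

S ⇒ PW   [S ::= P W]
PW ⇒ PWW   [P ::= P W]
PWW ⇒ sWW   [P ::= s]
sWW ⇒ sWiW   [W ::= W i]
sWiW ⇒ sWiiW   [W ::= W i]
sWiiW ⇒ ssiiiW   [W ::= s i]
ssiiiW ⇒ ssiiisi   [W ::= s i]

S ⇒ PW ⇒ PWW ⇒ sWW ⇒ sWiW ⇒ sWiiW ⇒ ssiiiW ⇒ ssiiisi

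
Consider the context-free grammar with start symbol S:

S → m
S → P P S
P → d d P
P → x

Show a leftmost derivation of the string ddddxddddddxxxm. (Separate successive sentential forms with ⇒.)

S ⇒ PPS ⇒ ddPPS ⇒ ddddPPS ⇒ ddddxPS ⇒ ddddxddPS ⇒ ddddxddddPS ⇒ ddddxddddddPS ⇒ ddddxddddddxS ⇒ ddddxddddddxPPS ⇒ ddddxddddddxxPS ⇒ ddddxddddddxxxS ⇒ ddddxddddddxxxm

S ⇒ PPS   [S → P P S]
PPS ⇒ ddPPS   [P → d d P]
ddPPS ⇒ ddddPPS   [P → d d P]
ddddPPS ⇒ ddddxPS   [P → x]
ddddxPS ⇒ ddddxddPS   [P → d d P]
ddddxddPS ⇒ ddddxddddPS   [P → d d P]
ddddxddddPS ⇒ ddddxddddddPS   [P → d d P]
ddddxddddddPS ⇒ ddddxddddddxS   [P → x]
ddddxddddddxS ⇒ ddddxddddddxPPS   [S → P P S]
ddddxddddddxPPS ⇒ ddddxddddddxxPS   [P → x]
ddddxddddddxxPS ⇒ ddddxddddddxxxS   [P → x]
ddddxddddddxxxS ⇒ ddddxddddddxxxm   [S → m]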